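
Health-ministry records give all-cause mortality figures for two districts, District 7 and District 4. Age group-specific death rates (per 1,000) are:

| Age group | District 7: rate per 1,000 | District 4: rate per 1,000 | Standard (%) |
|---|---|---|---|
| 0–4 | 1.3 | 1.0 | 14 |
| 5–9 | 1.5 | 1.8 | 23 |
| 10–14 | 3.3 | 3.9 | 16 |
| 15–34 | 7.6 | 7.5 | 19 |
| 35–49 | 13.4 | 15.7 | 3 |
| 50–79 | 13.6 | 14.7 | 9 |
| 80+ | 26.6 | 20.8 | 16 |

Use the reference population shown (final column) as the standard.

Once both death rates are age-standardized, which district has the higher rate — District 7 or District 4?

Standard weights: 0.14, 0.23, 0.16, 0.19, 0.03, 0.09, 0.16.
District 7: 0.1400×1.3 + 0.2300×1.5 + 0.1600×3.3 + 0.1900×7.6 + 0.0300×13.4 + 0.0900×13.6 + 0.1600×26.6 = 8.3810 per 1,000.
District 4: 0.1400×1.0 + 0.2300×1.8 + 0.1600×3.9 + 0.1900×7.5 + 0.0300×15.7 + 0.0900×14.7 + 0.1600×20.8 = 7.7250 per 1,000.

District 7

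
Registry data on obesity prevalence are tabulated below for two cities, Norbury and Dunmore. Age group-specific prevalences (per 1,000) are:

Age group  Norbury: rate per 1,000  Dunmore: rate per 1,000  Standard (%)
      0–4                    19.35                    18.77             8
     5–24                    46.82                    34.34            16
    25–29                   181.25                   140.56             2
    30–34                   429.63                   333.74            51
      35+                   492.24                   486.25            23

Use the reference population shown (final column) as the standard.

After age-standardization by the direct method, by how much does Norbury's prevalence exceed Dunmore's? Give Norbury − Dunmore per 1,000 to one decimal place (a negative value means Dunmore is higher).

Standard weights: 0.08, 0.16, 0.02, 0.51, 0.23.
Norbury: 0.0800×19.35 + 0.1600×46.82 + 0.0200×181.25 + 0.5100×429.63 + 0.2300×492.24 = 344.9907 per 1,000.
Dunmore: 0.0800×18.77 + 0.1600×34.34 + 0.0200×140.56 + 0.5100×333.74 + 0.2300×486.25 = 291.8521 per 1,000.
Difference = 344.9907 − 291.8521 = 53.1386.

53.1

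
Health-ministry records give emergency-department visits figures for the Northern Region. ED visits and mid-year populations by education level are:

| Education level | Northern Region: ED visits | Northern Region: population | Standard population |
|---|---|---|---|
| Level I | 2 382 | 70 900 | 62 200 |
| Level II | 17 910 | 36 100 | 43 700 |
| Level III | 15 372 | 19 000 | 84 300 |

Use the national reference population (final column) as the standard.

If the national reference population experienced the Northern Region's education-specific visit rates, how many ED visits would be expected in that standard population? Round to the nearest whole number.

Education-specific rates per 1 000 for the Northern Region: 33.597, 496.122, 809.053.
Expected ED visits = Σ (standard pop × education-specific rate ÷ 1 000)
= 62 200×33.597/1 000 + 43 700×496.122/1 000 + 84 300×809.053/1 000
= 2089.71 + 21680.53 + 68203.14 = 91973.37.

91973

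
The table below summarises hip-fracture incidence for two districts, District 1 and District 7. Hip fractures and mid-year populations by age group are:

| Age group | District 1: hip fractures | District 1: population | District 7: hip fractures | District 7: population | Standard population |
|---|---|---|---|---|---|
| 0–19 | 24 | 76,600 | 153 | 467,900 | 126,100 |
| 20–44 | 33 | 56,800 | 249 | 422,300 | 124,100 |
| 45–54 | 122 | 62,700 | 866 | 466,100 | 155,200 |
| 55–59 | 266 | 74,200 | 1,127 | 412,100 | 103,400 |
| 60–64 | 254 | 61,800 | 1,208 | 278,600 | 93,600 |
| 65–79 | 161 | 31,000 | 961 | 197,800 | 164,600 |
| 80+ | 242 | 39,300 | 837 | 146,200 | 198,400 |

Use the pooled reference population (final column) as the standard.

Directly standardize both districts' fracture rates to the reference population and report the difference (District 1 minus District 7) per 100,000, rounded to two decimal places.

22.64

Age-specific rates per 100,000 for District 1: 31.33, 58.10, 194.58, 358.49, 411.00, 519.35, 615.78.
For District 7: 32.70, 58.96, 185.80, 273.48, 433.60, 485.84, 572.50.
Standard total = 965,400; weights = 0.1306, 0.1285, 0.1608, 0.1071, 0.0970, 0.1705, 0.2055.
District 1: 0.1306×31.33 + 0.1285×58.10 + 0.1608×194.58 + 0.1071×358.49 + 0.0970×411.00 + 0.1705×519.35 + 0.2055×615.78 = 336.1850 per 100,000.
District 7: 0.1306×32.70 + 0.1285×58.96 + 0.1608×185.80 + 0.1071×273.48 + 0.0970×433.60 + 0.1705×485.84 + 0.2055×572.50 = 313.5418 per 100,000.
Difference = 336.1850 − 313.5418 = 22.6432.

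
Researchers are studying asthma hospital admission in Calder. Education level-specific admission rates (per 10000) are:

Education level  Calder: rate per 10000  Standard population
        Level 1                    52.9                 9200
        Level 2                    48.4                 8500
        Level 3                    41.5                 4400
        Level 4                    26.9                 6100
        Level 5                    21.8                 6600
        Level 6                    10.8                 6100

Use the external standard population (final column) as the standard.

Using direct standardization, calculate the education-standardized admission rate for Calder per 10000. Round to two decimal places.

35.56

Standard total = 40900; weights = 0.2249, 0.2078, 0.1076, 0.1491, 0.1614, 0.1491.
Standardized rate: 0.2249×52.9 + 0.2078×48.4 + 0.1076×41.5 + 0.1491×26.9 + 0.1614×21.8 + 0.1491×10.8 = 35.5631 per 10000.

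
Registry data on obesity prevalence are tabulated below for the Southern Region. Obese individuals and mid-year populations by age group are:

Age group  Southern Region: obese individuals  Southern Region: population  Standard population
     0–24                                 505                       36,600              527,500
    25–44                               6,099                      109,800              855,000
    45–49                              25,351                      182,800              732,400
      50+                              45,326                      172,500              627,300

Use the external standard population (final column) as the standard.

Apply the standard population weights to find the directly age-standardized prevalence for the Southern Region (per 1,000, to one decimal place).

117.1

Age-specific rates per 1,000 for the Southern Region: 13.798, 55.546, 138.682, 262.759.
Standard total = 2,742,200; weights = 0.1924, 0.3118, 0.2671, 0.2288.
Standardized rate: 0.1924×13.798 + 0.3118×55.546 + 0.2671×138.682 + 0.2288×262.759 = 117.1213 per 1,000.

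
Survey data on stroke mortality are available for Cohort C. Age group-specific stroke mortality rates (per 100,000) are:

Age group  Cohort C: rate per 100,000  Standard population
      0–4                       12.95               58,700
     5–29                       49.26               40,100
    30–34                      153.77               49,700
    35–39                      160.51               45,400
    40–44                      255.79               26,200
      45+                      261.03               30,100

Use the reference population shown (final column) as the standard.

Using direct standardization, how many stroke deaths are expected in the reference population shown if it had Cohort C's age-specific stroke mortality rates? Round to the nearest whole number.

322

Expected stroke deaths = Σ (standard pop × age-specific rate ÷ 100,000)
= 58,700×12.95/100,000 + 40,100×49.26/100,000 + 49,700×153.77/100,000 + 45,400×160.51/100,000 + 26,200×255.79/100,000 + 30,100×261.03/100,000
= 7.60 + 19.75 + 76.42 + 72.87 + 67.02 + 78.57 = 322.24.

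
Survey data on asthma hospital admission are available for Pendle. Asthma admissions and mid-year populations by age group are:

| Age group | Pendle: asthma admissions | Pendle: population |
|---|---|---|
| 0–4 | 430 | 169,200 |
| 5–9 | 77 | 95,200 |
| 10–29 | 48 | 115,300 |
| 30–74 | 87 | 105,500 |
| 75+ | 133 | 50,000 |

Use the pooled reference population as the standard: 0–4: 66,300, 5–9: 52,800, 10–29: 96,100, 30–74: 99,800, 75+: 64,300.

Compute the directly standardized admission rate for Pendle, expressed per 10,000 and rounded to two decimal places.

Age-specific rates per 10,000 for Pendle: 25.41, 8.09, 4.16, 8.25, 26.60.
Standard total = 379,300; weights = 0.1748, 0.1392, 0.2534, 0.2631, 0.1695.
Standardized rate: 0.1748×25.41 + 0.1392×8.09 + 0.2534×4.16 + 0.2631×8.25 + 0.1695×26.60 = 13.3020 per 10,000.

13.30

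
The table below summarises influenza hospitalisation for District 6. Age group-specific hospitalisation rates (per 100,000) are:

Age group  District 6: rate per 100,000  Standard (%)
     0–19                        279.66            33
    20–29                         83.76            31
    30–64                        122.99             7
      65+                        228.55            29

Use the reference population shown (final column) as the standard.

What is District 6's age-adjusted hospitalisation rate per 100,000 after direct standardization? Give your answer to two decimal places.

193.14

Standard weights: 0.33, 0.31, 0.07, 0.29.
Standardized rate: 0.3300×279.66 + 0.3100×83.76 + 0.0700×122.99 + 0.2900×228.55 = 193.1422 per 100,000.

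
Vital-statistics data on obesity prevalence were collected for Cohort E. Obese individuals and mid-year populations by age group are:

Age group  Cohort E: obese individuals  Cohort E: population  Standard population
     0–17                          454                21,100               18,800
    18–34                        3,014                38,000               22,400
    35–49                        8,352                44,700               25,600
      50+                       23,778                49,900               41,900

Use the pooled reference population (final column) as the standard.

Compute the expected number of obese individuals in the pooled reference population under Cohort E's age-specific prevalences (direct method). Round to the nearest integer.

26930

Age-specific rates per 1,000 for Cohort E: 21.517, 79.316, 186.846, 476.513.
Expected obese individuals = Σ (standard pop × age-specific rate ÷ 1,000)
= 18,800×21.517/1,000 + 22,400×79.316/1,000 + 25,600×186.846/1,000 + 41,900×476.513/1,000
= 404.51 + 1776.67 + 4783.25 + 19965.90 = 26930.33.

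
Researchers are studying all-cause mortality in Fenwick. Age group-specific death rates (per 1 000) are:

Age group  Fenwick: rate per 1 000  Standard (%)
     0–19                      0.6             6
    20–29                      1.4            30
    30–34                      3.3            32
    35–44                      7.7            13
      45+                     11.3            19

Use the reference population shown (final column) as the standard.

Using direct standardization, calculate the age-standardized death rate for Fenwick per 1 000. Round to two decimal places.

Standard weights: 0.06, 0.30, 0.32, 0.13, 0.19.
Standardized rate: 0.0600×0.6 + 0.3000×1.4 + 0.3200×3.3 + 0.1300×7.7 + 0.1900×11.3 = 4.6600 per 1 000.

4.66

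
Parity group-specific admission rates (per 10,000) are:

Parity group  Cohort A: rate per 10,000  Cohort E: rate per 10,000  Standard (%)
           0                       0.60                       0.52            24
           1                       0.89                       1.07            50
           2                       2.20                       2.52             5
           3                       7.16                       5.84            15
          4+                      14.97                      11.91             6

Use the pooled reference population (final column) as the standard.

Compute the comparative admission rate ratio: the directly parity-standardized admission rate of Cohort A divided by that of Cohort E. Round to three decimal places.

Standard weights: 0.24, 0.50, 0.05, 0.15, 0.06.
Cohort A: 0.2400×0.60 + 0.5000×0.89 + 0.0500×2.20 + 0.1500×7.16 + 0.0600×14.97 = 2.6712 per 10,000.
Cohort E: 0.2400×0.52 + 0.5000×1.07 + 0.0500×2.52 + 0.1500×5.84 + 0.0600×11.91 = 2.3764 per 10,000.
Ratio = 2.6712 ÷ 2.3764 = 1.12405.

1.124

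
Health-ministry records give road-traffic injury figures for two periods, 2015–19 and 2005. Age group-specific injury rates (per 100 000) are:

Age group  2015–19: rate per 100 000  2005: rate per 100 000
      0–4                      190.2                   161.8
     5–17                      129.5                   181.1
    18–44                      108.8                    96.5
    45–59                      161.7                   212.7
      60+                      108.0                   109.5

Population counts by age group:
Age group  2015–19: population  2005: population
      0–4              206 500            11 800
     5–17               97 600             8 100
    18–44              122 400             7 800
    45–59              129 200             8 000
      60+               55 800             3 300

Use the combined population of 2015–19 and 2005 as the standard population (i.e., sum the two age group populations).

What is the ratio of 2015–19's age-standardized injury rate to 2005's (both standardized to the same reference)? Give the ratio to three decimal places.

0.954

Combined standard total = 650 500; weights = 0.3356, 0.1625, 0.2002, 0.2109, 0.0909.
2015–19: 0.3356×190.2 + 0.1625×129.5 + 0.2002×108.8 + 0.2109×161.7 + 0.0909×108.0 = 150.5651 per 100 000.
2005: 0.3356×161.8 + 0.1625×181.1 + 0.2002×96.5 + 0.2109×212.7 + 0.0909×109.5 = 157.8500 per 100 000.
Ratio = 150.5651 ÷ 157.8500 = 0.95385.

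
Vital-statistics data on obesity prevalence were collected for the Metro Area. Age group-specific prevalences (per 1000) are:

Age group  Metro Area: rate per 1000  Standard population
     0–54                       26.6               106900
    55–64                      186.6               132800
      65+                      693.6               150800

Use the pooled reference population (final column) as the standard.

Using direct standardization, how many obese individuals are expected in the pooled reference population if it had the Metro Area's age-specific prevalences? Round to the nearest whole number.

Expected obese individuals = Σ (standard pop × age-specific rate ÷ 1000)
= 106900×26.6/1000 + 132800×186.6/1000 + 150800×693.6/1000
= 2843.54 + 24780.48 + 104594.88 = 132218.90.

132219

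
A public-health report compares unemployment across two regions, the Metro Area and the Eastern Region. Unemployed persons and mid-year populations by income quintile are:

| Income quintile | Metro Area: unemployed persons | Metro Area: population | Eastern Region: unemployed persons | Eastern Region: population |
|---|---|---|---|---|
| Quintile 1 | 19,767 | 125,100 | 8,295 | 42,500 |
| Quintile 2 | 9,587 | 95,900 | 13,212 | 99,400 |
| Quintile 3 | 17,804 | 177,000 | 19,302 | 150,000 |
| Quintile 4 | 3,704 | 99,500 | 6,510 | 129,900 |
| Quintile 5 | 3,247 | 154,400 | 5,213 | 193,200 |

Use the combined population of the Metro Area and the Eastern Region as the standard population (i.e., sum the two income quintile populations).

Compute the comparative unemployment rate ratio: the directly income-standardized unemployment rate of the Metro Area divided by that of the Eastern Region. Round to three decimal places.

0.779

Income-specific rates per 1,000 for the Metro Area: 158.010, 99.969, 100.588, 37.226, 21.030.
For the Eastern Region: 195.176, 132.918, 128.680, 50.115, 26.982.
Combined standard total = 1,266,900; weights = 0.1323, 0.1542, 0.2581, 0.1811, 0.2744.
The Metro Area: 0.1323×158.010 + 0.1542×99.969 + 0.2581×100.588 + 0.1811×37.226 + 0.2744×21.030 = 74.7873 per 1,000.
The Eastern Region: 0.1323×195.176 + 0.1542×132.918 + 0.2581×128.680 + 0.1811×50.115 + 0.2744×26.982 = 96.0015 per 1,000.
Ratio = 74.7873 ÷ 96.0015 = 0.77902.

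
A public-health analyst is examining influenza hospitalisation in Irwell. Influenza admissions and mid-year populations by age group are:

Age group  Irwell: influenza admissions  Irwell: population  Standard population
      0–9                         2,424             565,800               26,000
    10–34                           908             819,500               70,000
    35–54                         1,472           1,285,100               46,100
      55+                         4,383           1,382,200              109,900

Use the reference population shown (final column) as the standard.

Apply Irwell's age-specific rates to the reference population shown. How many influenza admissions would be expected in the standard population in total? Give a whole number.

Age-specific rates per 100,000 for Irwell: 428.42, 110.80, 114.54, 317.10.
Expected influenza admissions = Σ (standard pop × age-specific rate ÷ 100,000)
= 26,000×428.42/100,000 + 70,000×110.80/100,000 + 46,100×114.54/100,000 + 109,900×317.10/100,000
= 111.39 + 77.56 + 52.80 + 348.50 = 590.25.

590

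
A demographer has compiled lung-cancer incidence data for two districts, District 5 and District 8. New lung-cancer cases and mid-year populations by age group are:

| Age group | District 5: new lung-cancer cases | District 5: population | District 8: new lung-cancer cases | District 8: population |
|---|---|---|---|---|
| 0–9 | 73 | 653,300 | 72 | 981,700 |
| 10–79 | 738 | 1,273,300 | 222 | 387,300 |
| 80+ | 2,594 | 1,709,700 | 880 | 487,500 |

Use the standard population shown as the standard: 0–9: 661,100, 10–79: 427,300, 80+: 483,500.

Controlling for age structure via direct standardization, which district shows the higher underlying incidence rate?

Age-specific rates per 100,000 for District 5: 11.17, 57.96, 151.72.
For District 8: 7.33, 57.32, 180.51.
Standard total = 1,571,900; weights = 0.4206, 0.2718, 0.3076.
District 5: 0.4206×11.17 + 0.2718×57.96 + 0.3076×151.72 = 67.1233 per 100,000.
District 8: 0.4206×7.33 + 0.2718×57.32 + 0.3076×180.51 = 74.1901 per 100,000.
The crude rates (93.64 vs 63.24) would put District 5 higher, but that reflects its age composition; once standardized to a common age structure, District 8 has the higher underlying rate.

District 8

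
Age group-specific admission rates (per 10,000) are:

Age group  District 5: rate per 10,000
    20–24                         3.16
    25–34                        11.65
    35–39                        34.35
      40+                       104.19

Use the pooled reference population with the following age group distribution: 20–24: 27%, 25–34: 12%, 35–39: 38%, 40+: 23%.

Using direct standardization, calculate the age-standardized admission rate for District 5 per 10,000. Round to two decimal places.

39.27

Standard weights: 0.27, 0.12, 0.38, 0.23.
Standardized rate: 0.2700×3.16 + 0.1200×11.65 + 0.3800×34.35 + 0.2300×104.19 = 39.2679 per 10,000.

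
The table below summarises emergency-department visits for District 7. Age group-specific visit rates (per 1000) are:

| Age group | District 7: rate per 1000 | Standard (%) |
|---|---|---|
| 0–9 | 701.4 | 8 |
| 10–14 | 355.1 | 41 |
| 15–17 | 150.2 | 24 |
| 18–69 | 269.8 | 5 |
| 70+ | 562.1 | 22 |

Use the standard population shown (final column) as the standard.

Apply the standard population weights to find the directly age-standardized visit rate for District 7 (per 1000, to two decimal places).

Standard weights: 0.08, 0.41, 0.24, 0.05, 0.22.
Standardized rate: 0.0800×701.4 + 0.4100×355.1 + 0.2400×150.2 + 0.0500×269.8 + 0.2200×562.1 = 374.9030 per 1000.

374.90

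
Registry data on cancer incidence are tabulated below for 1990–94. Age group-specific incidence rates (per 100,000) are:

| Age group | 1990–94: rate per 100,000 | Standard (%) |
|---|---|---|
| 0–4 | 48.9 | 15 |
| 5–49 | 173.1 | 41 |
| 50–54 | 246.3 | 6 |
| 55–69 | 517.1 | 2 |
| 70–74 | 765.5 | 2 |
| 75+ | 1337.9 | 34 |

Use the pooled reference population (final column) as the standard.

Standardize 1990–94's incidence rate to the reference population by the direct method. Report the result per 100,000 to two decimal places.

Standard weights: 0.15, 0.41, 0.06, 0.02, 0.02, 0.34.
Standardized rate: 0.1500×48.9 + 0.4100×173.1 + 0.0600×246.3 + 0.0200×517.1 + 0.0200×765.5 + 0.3400×1337.9 = 573.6220 per 100,000.

573.62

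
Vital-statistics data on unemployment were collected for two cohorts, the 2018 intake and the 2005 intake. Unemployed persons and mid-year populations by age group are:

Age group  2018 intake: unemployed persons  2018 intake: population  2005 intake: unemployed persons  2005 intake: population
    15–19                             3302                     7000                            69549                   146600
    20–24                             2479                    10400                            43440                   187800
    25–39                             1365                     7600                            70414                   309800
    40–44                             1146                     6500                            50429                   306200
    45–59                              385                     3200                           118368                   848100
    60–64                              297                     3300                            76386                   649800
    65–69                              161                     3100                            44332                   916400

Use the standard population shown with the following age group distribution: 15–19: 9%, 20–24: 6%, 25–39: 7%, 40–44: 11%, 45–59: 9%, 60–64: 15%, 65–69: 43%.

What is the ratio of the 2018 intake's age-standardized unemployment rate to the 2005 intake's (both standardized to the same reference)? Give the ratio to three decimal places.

0.956

Age-specific rates per 1000 for the 2018 intake: 471.714, 238.365, 179.605, 176.308, 120.312, 90.000, 51.935.
For the 2005 intake: 474.413, 231.310, 227.289, 164.693, 139.568, 117.553, 48.376.
Standard weights: 0.09, 0.06, 0.07, 0.11, 0.09, 0.15, 0.43.
The 2018 intake: 0.0900×471.714 + 0.0600×238.365 + 0.0700×179.605 + 0.1100×176.308 + 0.0900×120.312 + 0.1500×90.000 + 0.4300×51.935 = 135.3828 per 1000.
The 2005 intake: 0.0900×474.413 + 0.0600×231.310 + 0.0700×227.289 + 0.1100×164.693 + 0.0900×139.568 + 0.1500×117.553 + 0.4300×48.376 = 141.5981 per 1000.
Ratio = 135.3828 ÷ 141.5981 = 0.95611.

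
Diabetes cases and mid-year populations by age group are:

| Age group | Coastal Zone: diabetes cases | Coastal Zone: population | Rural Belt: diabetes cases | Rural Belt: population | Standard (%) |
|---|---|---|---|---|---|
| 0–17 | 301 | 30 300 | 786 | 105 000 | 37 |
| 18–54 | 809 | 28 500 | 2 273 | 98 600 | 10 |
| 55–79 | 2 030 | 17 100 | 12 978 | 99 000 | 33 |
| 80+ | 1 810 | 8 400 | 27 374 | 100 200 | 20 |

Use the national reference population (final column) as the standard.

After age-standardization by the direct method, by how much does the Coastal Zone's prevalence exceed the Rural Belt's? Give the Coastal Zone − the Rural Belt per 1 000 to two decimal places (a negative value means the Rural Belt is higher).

Age-specific rates per 1 000 for the Coastal Zone: 9.934, 28.386, 118.713, 215.476.
For the Rural Belt: 7.486, 23.053, 131.091, 273.194.
Standard weights: 0.37, 0.10, 0.33, 0.20.
The Coastal Zone: 0.3700×9.934 + 0.1000×28.386 + 0.3300×118.713 + 0.2000×215.476 = 88.7849 per 1 000.
The Rural Belt: 0.3700×7.486 + 0.1000×23.053 + 0.3300×131.091 + 0.2000×273.194 = 102.9737 per 1 000.
Difference = 88.7849 − 102.9737 = -14.1889.

-14.19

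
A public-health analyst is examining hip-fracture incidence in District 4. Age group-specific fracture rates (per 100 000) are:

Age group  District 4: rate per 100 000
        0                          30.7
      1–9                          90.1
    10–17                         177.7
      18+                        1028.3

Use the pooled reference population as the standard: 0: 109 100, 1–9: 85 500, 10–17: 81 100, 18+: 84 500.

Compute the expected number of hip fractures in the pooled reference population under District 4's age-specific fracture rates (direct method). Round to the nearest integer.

Expected hip fractures = Σ (standard pop × age-specific rate ÷ 100 000)
= 109 100×30.7/100 000 + 85 500×90.1/100 000 + 81 100×177.7/100 000 + 84 500×1028.3/100 000
= 33.49 + 77.04 + 144.11 + 868.91 = 1123.56.

1124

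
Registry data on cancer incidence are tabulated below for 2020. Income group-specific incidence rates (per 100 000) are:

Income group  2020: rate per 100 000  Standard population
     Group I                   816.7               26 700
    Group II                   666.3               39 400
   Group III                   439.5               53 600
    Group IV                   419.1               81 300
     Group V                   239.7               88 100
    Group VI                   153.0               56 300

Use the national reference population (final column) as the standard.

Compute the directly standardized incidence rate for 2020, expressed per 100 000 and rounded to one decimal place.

392.1

Standard total = 345 400; weights = 0.0773, 0.1141, 0.1552, 0.2354, 0.2551, 0.1630.
Standardized rate: 0.0773×816.7 + 0.1141×666.3 + 0.1552×439.5 + 0.2354×419.1 + 0.2551×239.7 + 0.1630×153.0 = 392.0660 per 100 000.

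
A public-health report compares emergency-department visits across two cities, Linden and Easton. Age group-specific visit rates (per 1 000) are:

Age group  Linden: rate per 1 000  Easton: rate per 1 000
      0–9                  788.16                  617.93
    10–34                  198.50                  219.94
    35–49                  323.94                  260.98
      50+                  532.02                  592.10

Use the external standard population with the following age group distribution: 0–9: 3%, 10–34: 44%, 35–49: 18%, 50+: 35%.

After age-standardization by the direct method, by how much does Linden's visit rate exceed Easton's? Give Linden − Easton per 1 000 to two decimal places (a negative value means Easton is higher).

Standard weights: 0.03, 0.44, 0.18, 0.35.
Linden: 0.0300×788.16 + 0.4400×198.50 + 0.1800×323.94 + 0.3500×532.02 = 355.5010 per 1 000.
Easton: 0.0300×617.93 + 0.4400×219.94 + 0.1800×260.98 + 0.3500×592.10 = 369.5229 per 1 000.
Difference = 355.5010 − 369.5229 = -14.0219.

-14.02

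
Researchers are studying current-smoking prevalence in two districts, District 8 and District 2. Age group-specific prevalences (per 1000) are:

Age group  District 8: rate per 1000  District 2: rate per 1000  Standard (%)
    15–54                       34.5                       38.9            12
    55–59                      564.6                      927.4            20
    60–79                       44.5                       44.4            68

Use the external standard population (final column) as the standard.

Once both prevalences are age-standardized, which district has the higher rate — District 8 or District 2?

District 2

Standard weights: 0.12, 0.20, 0.68.
District 8: 0.1200×34.5 + 0.2000×564.6 + 0.6800×44.5 = 147.3200 per 1000.
District 2: 0.1200×38.9 + 0.2000×927.4 + 0.6800×44.4 = 220.3400 per 1000.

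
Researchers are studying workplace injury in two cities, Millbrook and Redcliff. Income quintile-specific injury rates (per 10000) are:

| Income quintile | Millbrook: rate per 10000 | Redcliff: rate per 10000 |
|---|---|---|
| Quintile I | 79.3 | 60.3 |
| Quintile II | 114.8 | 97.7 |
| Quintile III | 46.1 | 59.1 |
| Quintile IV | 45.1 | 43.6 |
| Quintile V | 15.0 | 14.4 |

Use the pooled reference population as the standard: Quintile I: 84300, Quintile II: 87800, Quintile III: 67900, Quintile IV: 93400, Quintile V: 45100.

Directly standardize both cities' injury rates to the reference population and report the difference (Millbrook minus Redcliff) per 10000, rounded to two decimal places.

6.31

Standard total = 378500; weights = 0.2227, 0.2320, 0.1794, 0.2468, 0.1192.
Millbrook: 0.2227×79.3 + 0.2320×114.8 + 0.1794×46.1 + 0.2468×45.1 + 0.1192×15.0 = 65.4781 per 10000.
Redcliff: 0.2227×60.3 + 0.2320×97.7 + 0.1794×59.1 + 0.2468×43.6 + 0.1192×14.4 = 59.1702 per 10000.
Difference = 65.4781 − 59.1702 = 6.3079.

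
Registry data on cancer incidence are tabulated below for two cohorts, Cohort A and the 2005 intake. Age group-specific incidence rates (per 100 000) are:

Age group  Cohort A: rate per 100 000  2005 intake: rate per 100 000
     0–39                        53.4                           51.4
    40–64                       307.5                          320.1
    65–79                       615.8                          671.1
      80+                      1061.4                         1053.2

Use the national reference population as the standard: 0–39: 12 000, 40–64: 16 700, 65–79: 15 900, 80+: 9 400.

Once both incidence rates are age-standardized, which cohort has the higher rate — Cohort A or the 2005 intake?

2005 intake

Standard total = 54 000; weights = 0.2222, 0.3093, 0.2944, 0.1741.
Cohort A: 0.2222×53.4 + 0.3093×307.5 + 0.2944×615.8 + 0.1741×1061.4 = 473.0450 per 100 000.
The 2005 intake: 0.2222×51.4 + 0.3093×320.1 + 0.2944×671.1 + 0.1741×1053.2 = 491.3526 per 100 000.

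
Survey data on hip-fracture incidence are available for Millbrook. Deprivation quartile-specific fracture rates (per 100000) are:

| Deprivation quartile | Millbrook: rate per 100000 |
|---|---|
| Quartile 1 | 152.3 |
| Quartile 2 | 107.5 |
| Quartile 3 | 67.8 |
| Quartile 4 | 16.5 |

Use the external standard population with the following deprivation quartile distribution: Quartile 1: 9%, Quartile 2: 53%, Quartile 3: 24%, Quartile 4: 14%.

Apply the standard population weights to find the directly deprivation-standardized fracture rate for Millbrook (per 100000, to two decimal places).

89.26

Standard weights: 0.09, 0.53, 0.24, 0.14.
Standardized rate: 0.0900×152.3 + 0.5300×107.5 + 0.2400×67.8 + 0.1400×16.5 = 89.2640 per 100000.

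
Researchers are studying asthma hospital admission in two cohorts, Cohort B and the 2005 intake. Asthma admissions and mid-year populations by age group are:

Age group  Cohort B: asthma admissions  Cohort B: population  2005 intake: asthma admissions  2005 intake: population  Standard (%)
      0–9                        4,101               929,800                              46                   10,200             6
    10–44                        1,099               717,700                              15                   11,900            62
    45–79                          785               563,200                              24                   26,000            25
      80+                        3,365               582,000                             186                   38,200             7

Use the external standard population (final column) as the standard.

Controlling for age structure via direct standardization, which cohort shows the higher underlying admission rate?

Age-specific rates per 10,000 for Cohort B: 44.11, 15.31, 13.94, 57.82.
For the 2005 intake: 45.10, 12.61, 9.23, 48.69.
Standard weights: 0.06, 0.62, 0.25, 0.07.
Cohort B: 0.0600×44.11 + 0.6200×15.31 + 0.2500×13.94 + 0.0700×57.82 = 19.6721 per 10,000.
The 2005 intake: 0.0600×45.10 + 0.6200×12.61 + 0.2500×9.23 + 0.0700×48.69 = 16.2371 per 10,000.

Cohort B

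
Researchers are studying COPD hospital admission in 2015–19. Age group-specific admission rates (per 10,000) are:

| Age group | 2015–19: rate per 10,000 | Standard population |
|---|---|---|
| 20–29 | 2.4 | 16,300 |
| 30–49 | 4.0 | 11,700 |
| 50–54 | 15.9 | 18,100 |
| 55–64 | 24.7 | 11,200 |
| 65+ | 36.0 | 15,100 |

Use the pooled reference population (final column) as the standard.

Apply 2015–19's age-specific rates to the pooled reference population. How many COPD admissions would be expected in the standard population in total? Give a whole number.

119

Expected COPD admissions = Σ (standard pop × age-specific rate ÷ 10,000)
= 16,300×2.4/10,000 + 11,700×4.0/10,000 + 18,100×15.9/10,000 + 11,200×24.7/10,000 + 15,100×36.0/10,000
= 3.91 + 4.68 + 28.78 + 27.66 + 54.36 = 119.39.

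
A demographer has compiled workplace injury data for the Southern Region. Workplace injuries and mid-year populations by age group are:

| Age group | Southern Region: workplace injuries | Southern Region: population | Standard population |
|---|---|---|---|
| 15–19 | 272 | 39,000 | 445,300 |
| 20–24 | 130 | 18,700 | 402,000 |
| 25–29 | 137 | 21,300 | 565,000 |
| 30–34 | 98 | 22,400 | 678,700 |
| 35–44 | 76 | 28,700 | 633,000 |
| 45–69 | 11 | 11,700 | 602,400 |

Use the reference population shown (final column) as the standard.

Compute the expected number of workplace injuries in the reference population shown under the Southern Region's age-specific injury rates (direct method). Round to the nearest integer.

14746

Age-specific rates per 10,000 for the Southern Region: 69.74, 69.52, 64.32, 43.75, 26.48, 9.40.
Expected workplace injuries = Σ (standard pop × age-specific rate ÷ 10,000)
= 445,300×69.74/10,000 + 402,000×69.52/10,000 + 565,000×64.32/10,000 + 678,700×43.75/10,000 + 633,000×26.48/10,000 + 602,400×9.40/10,000
= 3105.68 + 2794.65 + 3634.04 + 2969.31 + 1676.24 + 566.36 = 14746.28.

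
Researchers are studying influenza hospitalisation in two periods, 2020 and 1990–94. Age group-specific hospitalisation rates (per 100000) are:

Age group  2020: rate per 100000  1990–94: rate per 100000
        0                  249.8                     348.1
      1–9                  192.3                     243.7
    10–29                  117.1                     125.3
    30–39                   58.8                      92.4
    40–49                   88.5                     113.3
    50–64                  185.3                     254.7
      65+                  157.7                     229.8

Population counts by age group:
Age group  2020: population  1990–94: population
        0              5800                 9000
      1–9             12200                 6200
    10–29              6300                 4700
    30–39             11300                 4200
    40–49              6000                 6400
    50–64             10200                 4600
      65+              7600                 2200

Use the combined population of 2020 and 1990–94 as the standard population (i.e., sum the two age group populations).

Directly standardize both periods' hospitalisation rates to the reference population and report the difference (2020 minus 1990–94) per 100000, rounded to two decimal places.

Combined standard total = 96700; weights = 0.1531, 0.1903, 0.1138, 0.1603, 0.1282, 0.1531, 0.1013.
2020: 0.1531×249.8 + 0.1903×192.3 + 0.1138×117.1 + 0.1603×58.8 + 0.1282×88.5 + 0.1531×185.3 + 0.1013×157.7 = 153.2592 per 100000.
1990–94: 0.1531×348.1 + 0.1903×243.7 + 0.1138×125.3 + 0.1603×92.4 + 0.1282×113.3 + 0.1531×254.7 + 0.1013×229.8 = 205.5117 per 100000.
Difference = 153.2592 − 205.5117 = -52.2525.

-52.25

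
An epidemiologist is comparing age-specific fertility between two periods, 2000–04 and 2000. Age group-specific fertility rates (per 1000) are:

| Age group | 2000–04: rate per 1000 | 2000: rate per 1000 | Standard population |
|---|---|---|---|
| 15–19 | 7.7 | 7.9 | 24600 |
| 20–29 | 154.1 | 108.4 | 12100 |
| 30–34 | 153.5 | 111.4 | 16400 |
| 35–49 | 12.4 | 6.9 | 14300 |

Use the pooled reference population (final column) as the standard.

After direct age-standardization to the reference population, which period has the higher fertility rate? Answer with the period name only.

2000–04

Standard total = 67400; weights = 0.3650, 0.1795, 0.2433, 0.2122.
2000–04: 0.3650×7.7 + 0.1795×154.1 + 0.2433×153.5 + 0.2122×12.4 = 70.4562 per 1000.
2000: 0.3650×7.9 + 0.1795×108.4 + 0.2433×111.4 + 0.2122×6.9 = 50.9141 per 1000.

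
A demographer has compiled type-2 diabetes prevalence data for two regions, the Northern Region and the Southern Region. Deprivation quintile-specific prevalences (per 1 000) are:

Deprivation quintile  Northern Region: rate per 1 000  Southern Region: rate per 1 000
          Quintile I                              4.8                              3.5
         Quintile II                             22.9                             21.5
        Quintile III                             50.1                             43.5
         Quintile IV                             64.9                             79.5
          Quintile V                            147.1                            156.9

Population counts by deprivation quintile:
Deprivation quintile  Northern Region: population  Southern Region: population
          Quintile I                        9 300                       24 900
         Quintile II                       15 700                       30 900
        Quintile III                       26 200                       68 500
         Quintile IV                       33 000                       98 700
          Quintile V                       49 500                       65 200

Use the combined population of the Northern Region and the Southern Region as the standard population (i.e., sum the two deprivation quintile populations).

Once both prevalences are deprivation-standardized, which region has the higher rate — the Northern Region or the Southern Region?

Southern Region

Combined standard total = 421 900; weights = 0.0811, 0.1105, 0.2245, 0.3122, 0.2719.
The Northern Region: 0.0811×4.8 + 0.1105×22.9 + 0.2245×50.1 + 0.3122×64.9 + 0.2719×147.1 = 74.4145 per 1 000.
The Southern Region: 0.0811×3.5 + 0.1105×21.5 + 0.2245×43.5 + 0.3122×79.5 + 0.2719×156.9 = 79.8948 per 1 000.
The crude rates (83.32 vs 75.67) would put the Northern Region higher, but that reflects its deprivation composition; once standardized to a common deprivation structure, the Southern Region has the higher underlying rate.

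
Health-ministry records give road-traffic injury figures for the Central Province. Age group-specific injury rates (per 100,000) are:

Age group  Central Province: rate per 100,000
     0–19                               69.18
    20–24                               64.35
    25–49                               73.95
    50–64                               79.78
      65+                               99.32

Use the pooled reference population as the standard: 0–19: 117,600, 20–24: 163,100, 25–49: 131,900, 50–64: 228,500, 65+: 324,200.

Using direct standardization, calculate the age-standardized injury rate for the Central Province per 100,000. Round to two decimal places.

Standard total = 965,300; weights = 0.1218, 0.1690, 0.1366, 0.2367, 0.3359.
Standardized rate: 0.1218×69.18 + 0.1690×64.35 + 0.1366×73.95 + 0.2367×79.78 + 0.3359×99.32 = 81.6475 per 100,000.

81.65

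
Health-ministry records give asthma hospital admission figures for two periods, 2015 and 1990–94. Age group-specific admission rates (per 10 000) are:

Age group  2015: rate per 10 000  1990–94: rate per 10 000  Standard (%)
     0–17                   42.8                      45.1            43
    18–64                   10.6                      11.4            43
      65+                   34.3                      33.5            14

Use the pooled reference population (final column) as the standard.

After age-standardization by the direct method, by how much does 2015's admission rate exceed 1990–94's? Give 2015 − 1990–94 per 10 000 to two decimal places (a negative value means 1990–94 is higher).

-1.22

Standard weights: 0.43, 0.43, 0.14.
2015: 0.4300×42.8 + 0.4300×10.6 + 0.1400×34.3 = 27.7640 per 10 000.
1990–94: 0.4300×45.1 + 0.4300×11.4 + 0.1400×33.5 = 28.9850 per 10 000.
Difference = 27.7640 − 28.9850 = -1.2210.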